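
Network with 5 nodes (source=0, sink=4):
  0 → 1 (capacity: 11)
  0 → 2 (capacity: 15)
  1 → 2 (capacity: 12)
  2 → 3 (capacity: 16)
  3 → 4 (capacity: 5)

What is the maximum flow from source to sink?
Maximum flow = 5

Max flow: 5

Flow assignment:
  0 → 1: 5/11
  1 → 2: 5/12
  2 → 3: 5/16
  3 → 4: 5/5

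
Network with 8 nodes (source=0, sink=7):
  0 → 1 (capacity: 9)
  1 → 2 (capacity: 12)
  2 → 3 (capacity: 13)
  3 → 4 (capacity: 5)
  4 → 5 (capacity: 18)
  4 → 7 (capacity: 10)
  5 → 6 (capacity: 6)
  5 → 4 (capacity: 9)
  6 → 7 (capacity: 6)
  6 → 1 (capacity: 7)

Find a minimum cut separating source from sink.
Min cut value = 5, edges: (3,4)

Min cut value: 5
Partition: S = [0, 1, 2, 3], T = [4, 5, 6, 7]
Cut edges: (3,4)

By max-flow min-cut theorem, max flow = min cut = 5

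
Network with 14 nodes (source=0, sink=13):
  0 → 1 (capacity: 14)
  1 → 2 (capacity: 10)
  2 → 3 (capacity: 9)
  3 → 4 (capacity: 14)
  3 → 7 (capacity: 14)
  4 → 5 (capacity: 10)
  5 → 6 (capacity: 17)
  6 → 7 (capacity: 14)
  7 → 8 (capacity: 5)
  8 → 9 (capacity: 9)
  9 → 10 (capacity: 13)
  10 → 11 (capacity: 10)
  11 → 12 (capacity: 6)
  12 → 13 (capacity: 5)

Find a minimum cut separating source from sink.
Min cut value = 5, edges: (12,13)

Min cut value: 5
Partition: S = [0, 1, 2, 3, 4, 5, 6, 7, 8, 9, 10, 11, 12], T = [13]
Cut edges: (12,13)

By max-flow min-cut theorem, max flow = min cut = 5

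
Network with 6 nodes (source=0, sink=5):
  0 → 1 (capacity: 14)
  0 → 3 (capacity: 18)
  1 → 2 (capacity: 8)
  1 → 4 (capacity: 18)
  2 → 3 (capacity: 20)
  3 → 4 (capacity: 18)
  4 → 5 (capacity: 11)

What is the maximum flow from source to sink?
Maximum flow = 11

Max flow: 11

Flow assignment:
  0 → 3: 11/18
  3 → 4: 11/18
  4 → 5: 11/11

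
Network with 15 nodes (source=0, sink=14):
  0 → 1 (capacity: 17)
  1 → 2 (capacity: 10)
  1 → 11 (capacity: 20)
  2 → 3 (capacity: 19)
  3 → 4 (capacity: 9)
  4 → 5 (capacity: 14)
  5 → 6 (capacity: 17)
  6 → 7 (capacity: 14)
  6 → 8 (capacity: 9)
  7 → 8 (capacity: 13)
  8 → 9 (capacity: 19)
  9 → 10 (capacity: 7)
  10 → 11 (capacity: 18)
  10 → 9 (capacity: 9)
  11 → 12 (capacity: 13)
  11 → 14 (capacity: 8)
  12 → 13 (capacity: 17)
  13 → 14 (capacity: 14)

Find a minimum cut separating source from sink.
Min cut value = 17, edges: (0,1)

Min cut value: 17
Partition: S = [0], T = [1, 2, 3, 4, 5, 6, 7, 8, 9, 10, 11, 12, 13, 14]
Cut edges: (0,1)

By max-flow min-cut theorem, max flow = min cut = 17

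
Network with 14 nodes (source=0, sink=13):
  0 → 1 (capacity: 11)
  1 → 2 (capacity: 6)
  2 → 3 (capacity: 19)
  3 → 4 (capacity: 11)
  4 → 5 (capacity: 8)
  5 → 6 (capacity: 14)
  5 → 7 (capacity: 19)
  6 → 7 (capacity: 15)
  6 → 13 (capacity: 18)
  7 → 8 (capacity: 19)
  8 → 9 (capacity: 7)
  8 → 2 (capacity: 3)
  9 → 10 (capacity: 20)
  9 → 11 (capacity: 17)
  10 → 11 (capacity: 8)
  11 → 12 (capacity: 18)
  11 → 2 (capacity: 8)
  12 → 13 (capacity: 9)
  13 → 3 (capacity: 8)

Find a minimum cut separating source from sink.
Min cut value = 6, edges: (1,2)

Min cut value: 6
Partition: S = [0, 1], T = [2, 3, 4, 5, 6, 7, 8, 9, 10, 11, 12, 13]
Cut edges: (1,2)

By max-flow min-cut theorem, max flow = min cut = 6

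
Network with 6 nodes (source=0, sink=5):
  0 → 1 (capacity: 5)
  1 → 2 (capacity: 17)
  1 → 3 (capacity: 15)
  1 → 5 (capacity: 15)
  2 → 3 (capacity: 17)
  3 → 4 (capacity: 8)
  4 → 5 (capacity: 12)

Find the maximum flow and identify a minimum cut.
Max flow = 5, Min cut edges: (0,1)

Maximum flow: 5
Minimum cut: (0,1)
Partition: S = [0], T = [1, 2, 3, 4, 5]

Max-flow min-cut theorem verified: both equal 5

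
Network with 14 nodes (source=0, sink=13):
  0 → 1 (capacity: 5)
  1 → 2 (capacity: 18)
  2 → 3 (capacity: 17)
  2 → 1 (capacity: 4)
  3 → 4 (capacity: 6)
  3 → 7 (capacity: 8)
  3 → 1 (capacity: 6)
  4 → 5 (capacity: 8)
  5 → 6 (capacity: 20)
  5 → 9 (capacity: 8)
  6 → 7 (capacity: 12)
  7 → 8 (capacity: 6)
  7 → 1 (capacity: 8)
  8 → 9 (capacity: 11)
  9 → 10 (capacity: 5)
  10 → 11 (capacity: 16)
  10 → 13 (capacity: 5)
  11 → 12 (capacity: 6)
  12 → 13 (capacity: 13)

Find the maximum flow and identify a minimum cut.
Max flow = 5, Min cut edges: (9,10)

Maximum flow: 5
Minimum cut: (9,10)
Partition: S = [0, 1, 2, 3, 4, 5, 6, 7, 8, 9], T = [10, 11, 12, 13]

Max-flow min-cut theorem verified: both equal 5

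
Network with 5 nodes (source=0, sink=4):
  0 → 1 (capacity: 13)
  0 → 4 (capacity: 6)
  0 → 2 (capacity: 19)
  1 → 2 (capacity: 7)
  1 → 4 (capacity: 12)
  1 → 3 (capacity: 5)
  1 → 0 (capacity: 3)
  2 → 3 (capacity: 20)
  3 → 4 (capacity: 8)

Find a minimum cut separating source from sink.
Min cut value = 26, edges: (0,4), (1,4), (3,4)

Min cut value: 26
Partition: S = [0, 1, 2, 3], T = [4]
Cut edges: (0,4), (1,4), (3,4)

By max-flow min-cut theorem, max flow = min cut = 26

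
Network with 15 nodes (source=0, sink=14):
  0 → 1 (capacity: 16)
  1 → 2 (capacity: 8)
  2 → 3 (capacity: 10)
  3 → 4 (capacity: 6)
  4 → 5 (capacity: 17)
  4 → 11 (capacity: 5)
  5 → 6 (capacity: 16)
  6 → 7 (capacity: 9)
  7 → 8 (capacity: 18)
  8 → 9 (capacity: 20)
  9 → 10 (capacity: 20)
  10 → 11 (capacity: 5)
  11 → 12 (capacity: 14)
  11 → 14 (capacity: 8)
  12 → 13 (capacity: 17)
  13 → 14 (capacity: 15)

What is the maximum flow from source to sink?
Maximum flow = 6

Max flow: 6

Flow assignment:
  0 → 1: 6/16
  1 → 2: 6/8
  2 → 3: 6/10
  3 → 4: 6/6
  4 → 5: 1/17
  4 → 11: 5/5
  5 → 6: 1/16
  6 → 7: 1/9
  7 → 8: 1/18
  8 → 9: 1/20
  9 → 10: 1/20
  10 → 11: 1/5
  11 → 14: 6/8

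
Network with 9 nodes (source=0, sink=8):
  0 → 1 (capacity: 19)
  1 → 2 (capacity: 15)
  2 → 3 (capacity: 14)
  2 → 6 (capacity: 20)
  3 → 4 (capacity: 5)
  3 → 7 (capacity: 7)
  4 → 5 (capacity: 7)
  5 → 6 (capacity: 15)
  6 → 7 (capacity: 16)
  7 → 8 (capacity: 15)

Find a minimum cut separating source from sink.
Min cut value = 15, edges: (7,8)

Min cut value: 15
Partition: S = [0, 1, 2, 3, 4, 5, 6, 7], T = [8]
Cut edges: (7,8)

By max-flow min-cut theorem, max flow = min cut = 15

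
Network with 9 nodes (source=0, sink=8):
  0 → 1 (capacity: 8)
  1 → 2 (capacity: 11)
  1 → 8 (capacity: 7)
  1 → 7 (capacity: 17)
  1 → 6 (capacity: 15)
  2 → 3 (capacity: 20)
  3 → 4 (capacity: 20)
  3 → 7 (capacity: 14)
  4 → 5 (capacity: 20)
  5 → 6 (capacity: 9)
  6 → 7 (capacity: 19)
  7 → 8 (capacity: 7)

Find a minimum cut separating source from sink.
Min cut value = 8, edges: (0,1)

Min cut value: 8
Partition: S = [0], T = [1, 2, 3, 4, 5, 6, 7, 8]
Cut edges: (0,1)

By max-flow min-cut theorem, max flow = min cut = 8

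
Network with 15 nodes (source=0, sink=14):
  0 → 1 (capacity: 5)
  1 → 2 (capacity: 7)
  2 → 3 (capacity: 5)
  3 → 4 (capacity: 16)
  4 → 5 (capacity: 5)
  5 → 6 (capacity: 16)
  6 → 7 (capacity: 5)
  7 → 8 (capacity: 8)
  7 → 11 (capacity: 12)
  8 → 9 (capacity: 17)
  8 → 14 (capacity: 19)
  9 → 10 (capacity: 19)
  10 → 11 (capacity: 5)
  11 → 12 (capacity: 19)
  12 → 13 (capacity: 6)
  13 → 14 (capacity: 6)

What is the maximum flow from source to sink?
Maximum flow = 5

Max flow: 5

Flow assignment:
  0 → 1: 5/5
  1 → 2: 5/7
  2 → 3: 5/5
  3 → 4: 5/16
  4 → 5: 5/5
  5 → 6: 5/16
  6 → 7: 5/5
  7 → 8: 5/8
  8 → 14: 5/19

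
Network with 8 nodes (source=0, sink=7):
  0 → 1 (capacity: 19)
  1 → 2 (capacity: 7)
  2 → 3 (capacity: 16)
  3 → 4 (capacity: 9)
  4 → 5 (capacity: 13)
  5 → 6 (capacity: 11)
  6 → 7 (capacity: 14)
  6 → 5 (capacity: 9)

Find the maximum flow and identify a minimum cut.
Max flow = 7, Min cut edges: (1,2)

Maximum flow: 7
Minimum cut: (1,2)
Partition: S = [0, 1], T = [2, 3, 4, 5, 6, 7]

Max-flow min-cut theorem verified: both equal 7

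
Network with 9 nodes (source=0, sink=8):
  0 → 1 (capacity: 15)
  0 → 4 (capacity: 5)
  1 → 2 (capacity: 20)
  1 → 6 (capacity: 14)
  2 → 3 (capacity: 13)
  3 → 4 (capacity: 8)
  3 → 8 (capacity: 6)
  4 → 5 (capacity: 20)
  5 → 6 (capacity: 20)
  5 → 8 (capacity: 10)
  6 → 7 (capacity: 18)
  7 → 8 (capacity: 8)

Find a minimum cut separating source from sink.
Min cut value = 20, edges: (0,1), (0,4)

Min cut value: 20
Partition: S = [0], T = [1, 2, 3, 4, 5, 6, 7, 8]
Cut edges: (0,1), (0,4)

By max-flow min-cut theorem, max flow = min cut = 20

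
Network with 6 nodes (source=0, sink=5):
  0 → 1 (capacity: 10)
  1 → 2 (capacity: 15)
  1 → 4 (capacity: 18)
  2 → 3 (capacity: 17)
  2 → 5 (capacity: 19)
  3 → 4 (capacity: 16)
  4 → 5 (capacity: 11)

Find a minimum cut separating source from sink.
Min cut value = 10, edges: (0,1)

Min cut value: 10
Partition: S = [0], T = [1, 2, 3, 4, 5]
Cut edges: (0,1)

By max-flow min-cut theorem, max flow = min cut = 10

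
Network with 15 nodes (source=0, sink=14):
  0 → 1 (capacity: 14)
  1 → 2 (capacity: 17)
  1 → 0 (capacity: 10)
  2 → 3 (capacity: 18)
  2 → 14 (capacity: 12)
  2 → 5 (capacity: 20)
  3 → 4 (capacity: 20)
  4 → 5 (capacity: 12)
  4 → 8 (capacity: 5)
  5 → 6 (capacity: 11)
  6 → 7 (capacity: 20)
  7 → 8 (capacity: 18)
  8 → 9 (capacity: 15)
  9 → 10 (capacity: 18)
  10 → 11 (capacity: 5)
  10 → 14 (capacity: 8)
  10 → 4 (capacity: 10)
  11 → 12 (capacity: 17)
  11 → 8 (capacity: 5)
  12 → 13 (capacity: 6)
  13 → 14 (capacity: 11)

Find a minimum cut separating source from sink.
Min cut value = 14, edges: (0,1)

Min cut value: 14
Partition: S = [0], T = [1, 2, 3, 4, 5, 6, 7, 8, 9, 10, 11, 12, 13, 14]
Cut edges: (0,1)

By max-flow min-cut theorem, max flow = min cut = 14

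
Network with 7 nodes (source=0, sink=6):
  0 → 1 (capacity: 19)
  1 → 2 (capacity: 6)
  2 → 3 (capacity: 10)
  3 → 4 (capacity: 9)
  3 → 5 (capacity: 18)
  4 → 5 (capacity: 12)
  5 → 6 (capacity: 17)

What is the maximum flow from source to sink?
Maximum flow = 6

Max flow: 6

Flow assignment:
  0 → 1: 6/19
  1 → 2: 6/6
  2 → 3: 6/10
  3 → 5: 6/18
  5 → 6: 6/17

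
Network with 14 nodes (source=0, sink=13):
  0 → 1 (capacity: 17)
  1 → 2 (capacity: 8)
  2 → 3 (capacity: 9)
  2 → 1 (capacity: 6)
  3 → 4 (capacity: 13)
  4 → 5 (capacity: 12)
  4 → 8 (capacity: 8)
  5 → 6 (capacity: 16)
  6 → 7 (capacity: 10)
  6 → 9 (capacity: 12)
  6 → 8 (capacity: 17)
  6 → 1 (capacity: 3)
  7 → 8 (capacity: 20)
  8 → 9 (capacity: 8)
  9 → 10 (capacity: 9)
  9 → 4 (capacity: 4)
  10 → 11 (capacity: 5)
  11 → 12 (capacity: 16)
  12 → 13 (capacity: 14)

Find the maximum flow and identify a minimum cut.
Max flow = 5, Min cut edges: (10,11)

Maximum flow: 5
Minimum cut: (10,11)
Partition: S = [0, 1, 2, 3, 4, 5, 6, 7, 8, 9, 10], T = [11, 12, 13]

Max-flow min-cut theorem verified: both equal 5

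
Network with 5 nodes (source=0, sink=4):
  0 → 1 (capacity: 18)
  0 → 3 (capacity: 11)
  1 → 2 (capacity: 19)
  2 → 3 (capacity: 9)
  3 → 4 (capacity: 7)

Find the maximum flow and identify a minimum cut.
Max flow = 7, Min cut edges: (3,4)

Maximum flow: 7
Minimum cut: (3,4)
Partition: S = [0, 1, 2, 3], T = [4]

Max-flow min-cut theorem verified: both equal 7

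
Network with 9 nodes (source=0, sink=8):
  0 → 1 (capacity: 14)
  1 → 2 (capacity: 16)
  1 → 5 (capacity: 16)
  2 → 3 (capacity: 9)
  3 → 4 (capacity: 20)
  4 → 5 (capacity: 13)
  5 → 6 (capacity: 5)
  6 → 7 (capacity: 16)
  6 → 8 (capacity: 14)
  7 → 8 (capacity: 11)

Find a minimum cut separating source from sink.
Min cut value = 5, edges: (5,6)

Min cut value: 5
Partition: S = [0, 1, 2, 3, 4, 5], T = [6, 7, 8]
Cut edges: (5,6)

By max-flow min-cut theorem, max flow = min cut = 5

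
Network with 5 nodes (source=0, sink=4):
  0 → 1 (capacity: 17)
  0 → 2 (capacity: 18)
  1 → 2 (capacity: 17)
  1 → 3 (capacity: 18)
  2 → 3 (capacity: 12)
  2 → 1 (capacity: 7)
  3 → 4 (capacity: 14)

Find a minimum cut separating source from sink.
Min cut value = 14, edges: (3,4)

Min cut value: 14
Partition: S = [0, 1, 2, 3], T = [4]
Cut edges: (3,4)

By max-flow min-cut theorem, max flow = min cut = 14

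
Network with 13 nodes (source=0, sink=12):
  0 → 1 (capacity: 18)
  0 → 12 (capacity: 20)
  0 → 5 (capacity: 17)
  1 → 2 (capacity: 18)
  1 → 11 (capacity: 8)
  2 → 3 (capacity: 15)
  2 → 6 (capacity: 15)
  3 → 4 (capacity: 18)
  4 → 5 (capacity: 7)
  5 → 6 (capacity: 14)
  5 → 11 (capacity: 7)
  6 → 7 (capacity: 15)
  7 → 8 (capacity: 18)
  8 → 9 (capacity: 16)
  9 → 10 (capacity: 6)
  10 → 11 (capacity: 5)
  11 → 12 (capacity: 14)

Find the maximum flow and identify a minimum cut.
Max flow = 34, Min cut edges: (0,12), (11,12)

Maximum flow: 34
Minimum cut: (0,12), (11,12)
Partition: S = [0, 1, 2, 3, 4, 5, 6, 7, 8, 9, 10, 11], T = [12]

Max-flow min-cut theorem verified: both equal 34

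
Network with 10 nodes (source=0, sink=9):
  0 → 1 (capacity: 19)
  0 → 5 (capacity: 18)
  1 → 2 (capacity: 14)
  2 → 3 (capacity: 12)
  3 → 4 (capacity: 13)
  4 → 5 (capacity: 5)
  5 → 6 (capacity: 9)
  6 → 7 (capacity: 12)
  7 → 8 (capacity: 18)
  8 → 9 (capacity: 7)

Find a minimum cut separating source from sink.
Min cut value = 7, edges: (8,9)

Min cut value: 7
Partition: S = [0, 1, 2, 3, 4, 5, 6, 7, 8], T = [9]
Cut edges: (8,9)

By max-flow min-cut theorem, max flow = min cut = 7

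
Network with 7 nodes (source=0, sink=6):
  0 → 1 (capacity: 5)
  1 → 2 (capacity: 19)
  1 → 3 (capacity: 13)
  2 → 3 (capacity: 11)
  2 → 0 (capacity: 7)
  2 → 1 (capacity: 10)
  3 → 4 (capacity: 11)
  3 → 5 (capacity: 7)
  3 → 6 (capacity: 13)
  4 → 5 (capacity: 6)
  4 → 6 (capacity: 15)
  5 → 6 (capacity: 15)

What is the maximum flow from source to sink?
Maximum flow = 5

Max flow: 5

Flow assignment:
  0 → 1: 5/5
  1 → 3: 5/13
  3 → 6: 5/13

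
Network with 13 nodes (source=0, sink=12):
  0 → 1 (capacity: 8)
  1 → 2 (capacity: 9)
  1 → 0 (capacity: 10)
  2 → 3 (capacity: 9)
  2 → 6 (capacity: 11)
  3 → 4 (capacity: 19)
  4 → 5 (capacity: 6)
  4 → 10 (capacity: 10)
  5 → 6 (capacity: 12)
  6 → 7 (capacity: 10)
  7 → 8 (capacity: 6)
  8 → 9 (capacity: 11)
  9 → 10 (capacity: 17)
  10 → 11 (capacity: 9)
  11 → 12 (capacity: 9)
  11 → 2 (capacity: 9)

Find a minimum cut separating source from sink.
Min cut value = 8, edges: (0,1)

Min cut value: 8
Partition: S = [0], T = [1, 2, 3, 4, 5, 6, 7, 8, 9, 10, 11, 12]
Cut edges: (0,1)

By max-flow min-cut theorem, max flow = min cut = 8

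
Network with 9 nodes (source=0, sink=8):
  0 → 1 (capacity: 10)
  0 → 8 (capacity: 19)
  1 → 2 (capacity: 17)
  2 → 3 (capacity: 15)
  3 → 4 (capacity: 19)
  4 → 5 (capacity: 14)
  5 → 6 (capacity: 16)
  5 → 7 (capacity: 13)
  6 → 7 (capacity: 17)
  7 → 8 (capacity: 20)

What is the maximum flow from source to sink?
Maximum flow = 29

Max flow: 29

Flow assignment:
  0 → 1: 10/10
  0 → 8: 19/19
  1 → 2: 10/17
  2 → 3: 10/15
  3 → 4: 10/19
  4 → 5: 10/14
  5 → 7: 10/13
  7 → 8: 10/20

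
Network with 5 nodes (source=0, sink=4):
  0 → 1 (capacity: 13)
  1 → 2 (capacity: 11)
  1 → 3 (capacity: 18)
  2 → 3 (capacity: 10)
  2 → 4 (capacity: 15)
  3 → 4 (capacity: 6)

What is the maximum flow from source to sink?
Maximum flow = 13

Max flow: 13

Flow assignment:
  0 → 1: 13/13
  1 → 2: 11/11
  1 → 3: 2/18
  2 → 4: 11/15
  3 → 4: 2/6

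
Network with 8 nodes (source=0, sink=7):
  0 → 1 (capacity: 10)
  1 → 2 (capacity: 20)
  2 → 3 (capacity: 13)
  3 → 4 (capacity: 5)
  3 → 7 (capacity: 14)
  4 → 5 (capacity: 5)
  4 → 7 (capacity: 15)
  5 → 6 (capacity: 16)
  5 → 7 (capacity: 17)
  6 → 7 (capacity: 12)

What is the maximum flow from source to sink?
Maximum flow = 10

Max flow: 10

Flow assignment:
  0 → 1: 10/10
  1 → 2: 10/20
  2 → 3: 10/13
  3 → 7: 10/14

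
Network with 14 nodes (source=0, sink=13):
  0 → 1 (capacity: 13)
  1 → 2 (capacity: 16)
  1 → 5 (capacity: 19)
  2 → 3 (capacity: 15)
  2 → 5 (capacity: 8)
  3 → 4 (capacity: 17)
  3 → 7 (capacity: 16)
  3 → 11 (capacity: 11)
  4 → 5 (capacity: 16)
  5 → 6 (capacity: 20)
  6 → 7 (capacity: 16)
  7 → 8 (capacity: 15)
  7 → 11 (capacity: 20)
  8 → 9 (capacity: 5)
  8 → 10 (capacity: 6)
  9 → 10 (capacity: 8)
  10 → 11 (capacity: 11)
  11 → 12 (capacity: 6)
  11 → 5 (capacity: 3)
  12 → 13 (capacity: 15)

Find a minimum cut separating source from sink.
Min cut value = 6, edges: (11,12)

Min cut value: 6
Partition: S = [0, 1, 2, 3, 4, 5, 6, 7, 8, 9, 10, 11], T = [12, 13]
Cut edges: (11,12)

By max-flow min-cut theorem, max flow = min cut = 6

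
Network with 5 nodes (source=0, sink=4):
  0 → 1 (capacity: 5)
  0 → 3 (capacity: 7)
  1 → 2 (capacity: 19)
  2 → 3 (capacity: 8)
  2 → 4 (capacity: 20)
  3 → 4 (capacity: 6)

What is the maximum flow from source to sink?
Maximum flow = 11

Max flow: 11

Flow assignment:
  0 → 1: 5/5
  0 → 3: 6/7
  1 → 2: 5/19
  2 → 4: 5/20
  3 → 4: 6/6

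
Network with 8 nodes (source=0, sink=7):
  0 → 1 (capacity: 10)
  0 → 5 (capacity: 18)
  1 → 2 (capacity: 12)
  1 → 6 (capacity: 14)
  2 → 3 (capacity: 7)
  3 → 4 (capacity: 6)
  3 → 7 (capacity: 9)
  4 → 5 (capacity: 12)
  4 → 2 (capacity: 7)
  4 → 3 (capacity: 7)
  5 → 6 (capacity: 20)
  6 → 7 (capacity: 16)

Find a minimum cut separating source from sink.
Min cut value = 23, edges: (2,3), (6,7)

Min cut value: 23
Partition: S = [0, 1, 2, 5, 6], T = [3, 4, 7]
Cut edges: (2,3), (6,7)

By max-flow min-cut theorem, max flow = min cut = 23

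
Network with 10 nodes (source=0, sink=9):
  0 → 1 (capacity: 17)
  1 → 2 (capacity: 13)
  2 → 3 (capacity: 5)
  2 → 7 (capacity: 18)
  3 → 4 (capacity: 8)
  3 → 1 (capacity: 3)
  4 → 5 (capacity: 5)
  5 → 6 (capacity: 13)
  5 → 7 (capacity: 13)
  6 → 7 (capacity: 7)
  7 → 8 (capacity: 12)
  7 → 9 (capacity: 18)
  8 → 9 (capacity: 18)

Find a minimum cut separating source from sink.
Min cut value = 13, edges: (1,2)

Min cut value: 13
Partition: S = [0, 1], T = [2, 3, 4, 5, 6, 7, 8, 9]
Cut edges: (1,2)

By max-flow min-cut theorem, max flow = min cut = 13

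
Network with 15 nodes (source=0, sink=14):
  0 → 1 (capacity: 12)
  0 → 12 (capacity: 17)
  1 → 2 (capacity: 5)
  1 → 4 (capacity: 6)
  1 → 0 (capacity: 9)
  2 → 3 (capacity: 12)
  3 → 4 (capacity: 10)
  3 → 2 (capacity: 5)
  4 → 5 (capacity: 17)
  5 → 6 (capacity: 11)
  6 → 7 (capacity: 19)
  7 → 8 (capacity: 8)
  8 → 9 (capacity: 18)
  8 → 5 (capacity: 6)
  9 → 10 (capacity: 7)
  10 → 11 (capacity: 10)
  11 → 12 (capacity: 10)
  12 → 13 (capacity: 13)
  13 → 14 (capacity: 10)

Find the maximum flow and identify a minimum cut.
Max flow = 10, Min cut edges: (13,14)

Maximum flow: 10
Minimum cut: (13,14)
Partition: S = [0, 1, 2, 3, 4, 5, 6, 7, 8, 9, 10, 11, 12, 13], T = [14]

Max-flow min-cut theorem verified: both equal 10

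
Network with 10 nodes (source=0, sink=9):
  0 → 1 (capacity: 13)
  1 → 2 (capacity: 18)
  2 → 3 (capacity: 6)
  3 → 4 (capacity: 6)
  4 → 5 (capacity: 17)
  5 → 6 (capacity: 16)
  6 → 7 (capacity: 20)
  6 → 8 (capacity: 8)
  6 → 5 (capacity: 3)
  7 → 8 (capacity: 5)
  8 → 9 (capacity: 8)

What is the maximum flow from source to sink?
Maximum flow = 6

Max flow: 6

Flow assignment:
  0 → 1: 6/13
  1 → 2: 6/18
  2 → 3: 6/6
  3 → 4: 6/6
  4 → 5: 6/17
  5 → 6: 6/16
  6 → 8: 6/8
  8 → 9: 6/8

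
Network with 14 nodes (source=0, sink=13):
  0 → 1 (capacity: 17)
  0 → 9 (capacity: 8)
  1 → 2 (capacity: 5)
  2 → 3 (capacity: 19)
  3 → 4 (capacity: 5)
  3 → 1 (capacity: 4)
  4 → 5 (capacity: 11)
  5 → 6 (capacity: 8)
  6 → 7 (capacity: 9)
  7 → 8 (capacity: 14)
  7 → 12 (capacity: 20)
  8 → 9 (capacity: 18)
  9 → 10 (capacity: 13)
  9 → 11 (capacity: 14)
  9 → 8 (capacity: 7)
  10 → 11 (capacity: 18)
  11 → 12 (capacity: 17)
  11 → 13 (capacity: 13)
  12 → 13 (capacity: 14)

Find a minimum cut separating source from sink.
Min cut value = 13, edges: (0,9), (3,4)

Min cut value: 13
Partition: S = [0, 1, 2, 3], T = [4, 5, 6, 7, 8, 9, 10, 11, 12, 13]
Cut edges: (0,9), (3,4)

By max-flow min-cut theorem, max flow = min cut = 13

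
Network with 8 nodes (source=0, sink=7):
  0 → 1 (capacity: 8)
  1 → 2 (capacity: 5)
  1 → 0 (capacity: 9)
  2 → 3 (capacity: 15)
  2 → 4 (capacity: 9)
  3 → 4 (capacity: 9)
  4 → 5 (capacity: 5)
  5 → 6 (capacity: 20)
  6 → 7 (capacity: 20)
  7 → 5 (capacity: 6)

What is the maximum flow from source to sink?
Maximum flow = 5

Max flow: 5

Flow assignment:
  0 → 1: 5/8
  1 → 2: 5/5
  2 → 4: 5/9
  4 → 5: 5/5
  5 → 6: 5/20
  6 → 7: 5/20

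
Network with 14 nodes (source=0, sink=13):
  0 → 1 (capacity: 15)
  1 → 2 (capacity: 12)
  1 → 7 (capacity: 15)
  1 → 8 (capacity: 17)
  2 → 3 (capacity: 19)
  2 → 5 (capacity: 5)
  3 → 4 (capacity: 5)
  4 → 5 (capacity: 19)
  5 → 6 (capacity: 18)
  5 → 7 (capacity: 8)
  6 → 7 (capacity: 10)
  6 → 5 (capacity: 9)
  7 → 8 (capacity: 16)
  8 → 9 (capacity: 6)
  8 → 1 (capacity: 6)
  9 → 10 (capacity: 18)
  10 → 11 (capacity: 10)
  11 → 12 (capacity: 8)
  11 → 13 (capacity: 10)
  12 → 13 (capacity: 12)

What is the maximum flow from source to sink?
Maximum flow = 6

Max flow: 6

Flow assignment:
  0 → 1: 6/15
  1 → 8: 6/17
  8 → 9: 6/6
  9 → 10: 6/18
  10 → 11: 6/10
  11 → 13: 6/10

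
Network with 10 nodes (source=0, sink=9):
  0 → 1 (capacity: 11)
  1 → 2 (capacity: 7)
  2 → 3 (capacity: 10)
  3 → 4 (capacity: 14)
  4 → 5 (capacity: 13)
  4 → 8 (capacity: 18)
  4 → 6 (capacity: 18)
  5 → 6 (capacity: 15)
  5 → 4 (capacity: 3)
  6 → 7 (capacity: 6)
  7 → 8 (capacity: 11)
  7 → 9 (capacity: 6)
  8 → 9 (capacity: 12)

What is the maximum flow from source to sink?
Maximum flow = 7

Max flow: 7

Flow assignment:
  0 → 1: 7/11
  1 → 2: 7/7
  2 → 3: 7/10
  3 → 4: 7/14
  4 → 8: 7/18
  8 → 9: 7/12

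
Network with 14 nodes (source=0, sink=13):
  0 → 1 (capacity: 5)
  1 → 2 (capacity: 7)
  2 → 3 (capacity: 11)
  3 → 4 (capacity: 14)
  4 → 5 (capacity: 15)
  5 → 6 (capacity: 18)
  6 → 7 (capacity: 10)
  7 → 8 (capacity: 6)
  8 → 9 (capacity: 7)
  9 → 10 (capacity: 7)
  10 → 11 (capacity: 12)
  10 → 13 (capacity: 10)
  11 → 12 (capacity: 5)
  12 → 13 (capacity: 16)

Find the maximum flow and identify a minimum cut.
Max flow = 5, Min cut edges: (0,1)

Maximum flow: 5
Minimum cut: (0,1)
Partition: S = [0], T = [1, 2, 3, 4, 5, 6, 7, 8, 9, 10, 11, 12, 13]

Max-flow min-cut theorem verified: both equal 5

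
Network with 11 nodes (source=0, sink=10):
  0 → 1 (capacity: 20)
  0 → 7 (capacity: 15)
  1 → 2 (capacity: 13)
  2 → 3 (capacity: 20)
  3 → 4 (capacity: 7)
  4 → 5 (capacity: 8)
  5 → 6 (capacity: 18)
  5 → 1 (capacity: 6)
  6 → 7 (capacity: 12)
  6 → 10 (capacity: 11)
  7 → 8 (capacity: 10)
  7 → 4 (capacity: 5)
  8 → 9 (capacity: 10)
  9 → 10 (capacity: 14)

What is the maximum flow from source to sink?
Maximum flow = 18

Max flow: 18

Flow assignment:
  0 → 1: 7/20
  0 → 7: 11/15
  1 → 2: 7/13
  2 → 3: 7/20
  3 → 4: 7/7
  4 → 5: 8/8
  5 → 6: 8/18
  6 → 10: 8/11
  7 → 8: 10/10
  7 → 4: 1/5
  8 → 9: 10/10
  9 → 10: 10/14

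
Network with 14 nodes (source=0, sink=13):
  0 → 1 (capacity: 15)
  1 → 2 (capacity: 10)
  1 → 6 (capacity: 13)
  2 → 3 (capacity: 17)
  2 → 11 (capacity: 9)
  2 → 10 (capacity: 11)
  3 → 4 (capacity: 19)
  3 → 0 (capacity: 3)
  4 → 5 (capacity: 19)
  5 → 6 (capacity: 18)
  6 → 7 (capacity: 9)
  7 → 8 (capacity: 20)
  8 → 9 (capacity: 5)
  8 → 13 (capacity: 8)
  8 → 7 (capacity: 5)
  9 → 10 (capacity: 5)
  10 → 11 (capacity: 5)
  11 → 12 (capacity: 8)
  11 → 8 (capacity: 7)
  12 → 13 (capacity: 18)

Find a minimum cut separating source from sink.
Min cut value = 15, edges: (0,1)

Min cut value: 15
Partition: S = [0], T = [1, 2, 3, 4, 5, 6, 7, 8, 9, 10, 11, 12, 13]
Cut edges: (0,1)

By max-flow min-cut theorem, max flow = min cut = 15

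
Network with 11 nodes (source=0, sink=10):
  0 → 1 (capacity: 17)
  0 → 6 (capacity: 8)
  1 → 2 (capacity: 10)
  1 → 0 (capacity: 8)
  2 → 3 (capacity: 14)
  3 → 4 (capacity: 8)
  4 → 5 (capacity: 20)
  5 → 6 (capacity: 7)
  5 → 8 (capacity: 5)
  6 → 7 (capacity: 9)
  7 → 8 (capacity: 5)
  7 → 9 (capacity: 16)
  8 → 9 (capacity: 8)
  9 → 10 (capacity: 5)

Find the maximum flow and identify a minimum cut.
Max flow = 5, Min cut edges: (9,10)

Maximum flow: 5
Minimum cut: (9,10)
Partition: S = [0, 1, 2, 3, 4, 5, 6, 7, 8, 9], T = [10]

Max-flow min-cut theorem verified: both equal 5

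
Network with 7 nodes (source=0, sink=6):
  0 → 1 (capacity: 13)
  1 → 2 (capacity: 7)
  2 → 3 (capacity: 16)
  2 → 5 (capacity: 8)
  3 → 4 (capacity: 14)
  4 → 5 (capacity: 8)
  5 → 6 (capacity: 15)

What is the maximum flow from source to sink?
Maximum flow = 7

Max flow: 7

Flow assignment:
  0 → 1: 7/13
  1 → 2: 7/7
  2 → 5: 7/8
  5 → 6: 7/15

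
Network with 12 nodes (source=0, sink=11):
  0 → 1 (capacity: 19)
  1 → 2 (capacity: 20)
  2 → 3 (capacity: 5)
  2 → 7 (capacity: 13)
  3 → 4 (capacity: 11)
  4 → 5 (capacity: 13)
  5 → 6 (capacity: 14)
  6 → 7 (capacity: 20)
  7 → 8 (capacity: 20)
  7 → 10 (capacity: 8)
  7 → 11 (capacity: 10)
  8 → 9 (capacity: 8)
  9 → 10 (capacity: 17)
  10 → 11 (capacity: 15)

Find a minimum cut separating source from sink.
Min cut value = 18, edges: (2,3), (2,7)

Min cut value: 18
Partition: S = [0, 1, 2], T = [3, 4, 5, 6, 7, 8, 9, 10, 11]
Cut edges: (2,3), (2,7)

By max-flow min-cut theorem, max flow = min cut = 18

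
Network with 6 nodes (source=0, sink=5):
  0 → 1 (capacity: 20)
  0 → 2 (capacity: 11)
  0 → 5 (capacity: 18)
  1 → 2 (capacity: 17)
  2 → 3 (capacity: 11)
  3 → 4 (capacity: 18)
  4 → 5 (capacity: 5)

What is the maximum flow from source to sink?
Maximum flow = 23

Max flow: 23

Flow assignment:
  0 → 1: 5/20
  0 → 5: 18/18
  1 → 2: 5/17
  2 → 3: 5/11
  3 → 4: 5/18
  4 → 5: 5/5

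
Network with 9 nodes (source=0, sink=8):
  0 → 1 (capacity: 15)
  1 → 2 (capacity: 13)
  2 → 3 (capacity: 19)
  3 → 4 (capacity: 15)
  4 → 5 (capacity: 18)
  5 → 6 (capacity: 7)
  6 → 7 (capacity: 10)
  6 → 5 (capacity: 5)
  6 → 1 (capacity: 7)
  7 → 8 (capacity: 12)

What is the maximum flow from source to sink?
Maximum flow = 7

Max flow: 7

Flow assignment:
  0 → 1: 7/15
  1 → 2: 7/13
  2 → 3: 7/19
  3 → 4: 7/15
  4 → 5: 7/18
  5 → 6: 7/7
  6 → 7: 7/10
  7 → 8: 7/12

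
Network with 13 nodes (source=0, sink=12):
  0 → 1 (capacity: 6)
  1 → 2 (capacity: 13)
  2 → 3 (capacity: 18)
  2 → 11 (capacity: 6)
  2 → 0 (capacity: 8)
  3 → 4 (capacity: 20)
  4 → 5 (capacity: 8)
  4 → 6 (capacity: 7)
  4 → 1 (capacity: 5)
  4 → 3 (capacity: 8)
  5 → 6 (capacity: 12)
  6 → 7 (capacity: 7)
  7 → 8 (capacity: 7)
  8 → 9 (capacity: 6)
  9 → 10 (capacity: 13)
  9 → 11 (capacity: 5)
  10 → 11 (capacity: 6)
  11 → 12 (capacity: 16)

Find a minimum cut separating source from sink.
Min cut value = 6, edges: (0,1)

Min cut value: 6
Partition: S = [0], T = [1, 2, 3, 4, 5, 6, 7, 8, 9, 10, 11, 12]
Cut edges: (0,1)

By max-flow min-cut theorem, max flow = min cut = 6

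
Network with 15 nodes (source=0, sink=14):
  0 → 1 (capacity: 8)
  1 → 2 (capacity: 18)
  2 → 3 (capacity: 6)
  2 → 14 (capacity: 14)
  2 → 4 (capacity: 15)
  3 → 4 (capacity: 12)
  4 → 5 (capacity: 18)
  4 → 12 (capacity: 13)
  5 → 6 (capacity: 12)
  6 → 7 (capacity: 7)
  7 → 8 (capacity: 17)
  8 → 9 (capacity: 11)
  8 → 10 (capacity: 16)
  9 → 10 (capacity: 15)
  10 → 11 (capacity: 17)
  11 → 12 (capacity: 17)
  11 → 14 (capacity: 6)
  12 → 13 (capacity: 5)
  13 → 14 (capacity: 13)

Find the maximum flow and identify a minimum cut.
Max flow = 8, Min cut edges: (0,1)

Maximum flow: 8
Minimum cut: (0,1)
Partition: S = [0], T = [1, 2, 3, 4, 5, 6, 7, 8, 9, 10, 11, 12, 13, 14]

Max-flow min-cut theorem verified: both equal 8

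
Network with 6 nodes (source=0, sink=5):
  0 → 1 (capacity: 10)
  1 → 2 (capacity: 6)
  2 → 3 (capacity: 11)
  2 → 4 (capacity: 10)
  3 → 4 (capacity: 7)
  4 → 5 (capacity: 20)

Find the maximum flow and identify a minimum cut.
Max flow = 6, Min cut edges: (1,2)

Maximum flow: 6
Minimum cut: (1,2)
Partition: S = [0, 1], T = [2, 3, 4, 5]

Max-flow min-cut theorem verified: both equal 6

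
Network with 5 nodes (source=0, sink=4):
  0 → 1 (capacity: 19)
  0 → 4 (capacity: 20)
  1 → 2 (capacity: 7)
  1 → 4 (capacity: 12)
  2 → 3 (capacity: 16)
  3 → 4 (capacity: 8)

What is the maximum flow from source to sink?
Maximum flow = 39

Max flow: 39

Flow assignment:
  0 → 1: 19/19
  0 → 4: 20/20
  1 → 2: 7/7
  1 → 4: 12/12
  2 → 3: 7/16
  3 → 4: 7/8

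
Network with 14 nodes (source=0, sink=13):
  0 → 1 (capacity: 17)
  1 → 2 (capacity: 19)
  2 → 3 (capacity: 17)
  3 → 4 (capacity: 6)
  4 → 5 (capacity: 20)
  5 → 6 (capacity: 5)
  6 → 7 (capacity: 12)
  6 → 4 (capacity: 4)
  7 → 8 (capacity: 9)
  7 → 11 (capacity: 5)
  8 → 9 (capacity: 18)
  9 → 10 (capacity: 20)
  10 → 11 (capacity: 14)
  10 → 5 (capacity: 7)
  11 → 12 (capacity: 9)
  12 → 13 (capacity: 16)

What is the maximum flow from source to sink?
Maximum flow = 5

Max flow: 5

Flow assignment:
  0 → 1: 5/17
  1 → 2: 5/19
  2 → 3: 5/17
  3 → 4: 5/6
  4 → 5: 5/20
  5 → 6: 5/5
  6 → 7: 5/12
  7 → 11: 5/5
  11 → 12: 5/9
  12 → 13: 5/16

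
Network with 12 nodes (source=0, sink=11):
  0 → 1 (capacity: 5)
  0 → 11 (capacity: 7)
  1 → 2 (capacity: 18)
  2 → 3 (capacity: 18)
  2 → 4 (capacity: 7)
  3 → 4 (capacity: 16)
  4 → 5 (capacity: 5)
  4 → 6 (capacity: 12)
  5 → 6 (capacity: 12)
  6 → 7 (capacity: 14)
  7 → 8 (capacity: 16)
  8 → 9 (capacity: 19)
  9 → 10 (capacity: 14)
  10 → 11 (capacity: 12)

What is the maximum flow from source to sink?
Maximum flow = 12

Max flow: 12

Flow assignment:
  0 → 1: 5/5
  0 → 11: 7/7
  1 → 2: 5/18
  2 → 4: 5/7
  4 → 6: 5/12
  6 → 7: 5/14
  7 → 8: 5/16
  8 → 9: 5/19
  9 → 10: 5/14
  10 → 11: 5/12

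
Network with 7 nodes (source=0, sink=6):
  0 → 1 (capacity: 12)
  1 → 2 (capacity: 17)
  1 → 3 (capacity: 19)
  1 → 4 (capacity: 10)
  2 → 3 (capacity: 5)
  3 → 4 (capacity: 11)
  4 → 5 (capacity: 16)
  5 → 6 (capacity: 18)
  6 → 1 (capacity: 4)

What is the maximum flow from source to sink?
Maximum flow = 12

Max flow: 12

Flow assignment:
  0 → 1: 12/12
  1 → 3: 2/19
  1 → 4: 10/10
  3 → 4: 2/11
  4 → 5: 12/16
  5 → 6: 12/18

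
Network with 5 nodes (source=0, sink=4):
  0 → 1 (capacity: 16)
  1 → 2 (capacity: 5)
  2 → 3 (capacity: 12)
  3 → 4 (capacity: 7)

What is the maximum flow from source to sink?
Maximum flow = 5

Max flow: 5

Flow assignment:
  0 → 1: 5/16
  1 → 2: 5/5
  2 → 3: 5/12
  3 → 4: 5/7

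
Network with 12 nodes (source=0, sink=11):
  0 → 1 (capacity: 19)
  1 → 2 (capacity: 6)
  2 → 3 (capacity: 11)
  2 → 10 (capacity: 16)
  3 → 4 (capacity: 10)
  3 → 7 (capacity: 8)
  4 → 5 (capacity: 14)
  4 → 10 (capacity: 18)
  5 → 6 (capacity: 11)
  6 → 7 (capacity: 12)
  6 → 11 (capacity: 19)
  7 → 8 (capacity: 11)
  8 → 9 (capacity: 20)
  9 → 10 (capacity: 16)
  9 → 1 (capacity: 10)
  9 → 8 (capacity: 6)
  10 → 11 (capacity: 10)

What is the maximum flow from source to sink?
Maximum flow = 6

Max flow: 6

Flow assignment:
  0 → 1: 6/19
  1 → 2: 6/6
  2 → 10: 6/16
  10 → 11: 6/10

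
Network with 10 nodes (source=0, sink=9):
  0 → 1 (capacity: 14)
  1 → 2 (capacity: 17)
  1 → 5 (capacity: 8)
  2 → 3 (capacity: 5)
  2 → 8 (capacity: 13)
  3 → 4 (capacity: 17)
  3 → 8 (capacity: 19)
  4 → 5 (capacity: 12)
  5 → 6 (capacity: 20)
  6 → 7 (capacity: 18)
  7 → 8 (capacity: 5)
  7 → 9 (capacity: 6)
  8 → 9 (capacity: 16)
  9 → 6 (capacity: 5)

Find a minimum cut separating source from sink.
Min cut value = 14, edges: (0,1)

Min cut value: 14
Partition: S = [0], T = [1, 2, 3, 4, 5, 6, 7, 8, 9]
Cut edges: (0,1)

By max-flow min-cut theorem, max flow = min cut = 14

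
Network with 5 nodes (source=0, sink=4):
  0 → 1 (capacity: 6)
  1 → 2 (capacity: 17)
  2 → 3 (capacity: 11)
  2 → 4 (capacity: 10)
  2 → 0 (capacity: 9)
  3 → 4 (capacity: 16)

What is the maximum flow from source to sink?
Maximum flow = 6

Max flow: 6

Flow assignment:
  0 → 1: 6/6
  1 → 2: 6/17
  2 → 4: 6/10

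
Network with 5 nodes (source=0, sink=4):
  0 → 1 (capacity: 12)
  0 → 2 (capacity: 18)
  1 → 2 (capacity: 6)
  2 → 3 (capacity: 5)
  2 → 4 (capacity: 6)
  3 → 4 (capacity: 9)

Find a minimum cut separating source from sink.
Min cut value = 11, edges: (2,3), (2,4)

Min cut value: 11
Partition: S = [0, 1, 2], T = [3, 4]
Cut edges: (2,3), (2,4)

By max-flow min-cut theorem, max flow = min cut = 11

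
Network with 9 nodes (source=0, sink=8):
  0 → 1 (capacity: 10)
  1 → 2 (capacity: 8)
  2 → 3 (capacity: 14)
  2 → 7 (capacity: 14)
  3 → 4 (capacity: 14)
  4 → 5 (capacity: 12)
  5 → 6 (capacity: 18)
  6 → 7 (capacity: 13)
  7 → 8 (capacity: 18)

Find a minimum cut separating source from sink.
Min cut value = 8, edges: (1,2)

Min cut value: 8
Partition: S = [0, 1], T = [2, 3, 4, 5, 6, 7, 8]
Cut edges: (1,2)

By max-flow min-cut theorem, max flow = min cut = 8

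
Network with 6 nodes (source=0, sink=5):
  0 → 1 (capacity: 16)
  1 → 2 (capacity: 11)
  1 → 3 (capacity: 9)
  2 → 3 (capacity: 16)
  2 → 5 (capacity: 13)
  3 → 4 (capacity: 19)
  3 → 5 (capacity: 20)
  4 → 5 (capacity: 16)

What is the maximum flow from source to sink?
Maximum flow = 16

Max flow: 16

Flow assignment:
  0 → 1: 16/16
  1 → 2: 11/11
  1 → 3: 5/9
  2 → 5: 11/13
  3 → 5: 5/20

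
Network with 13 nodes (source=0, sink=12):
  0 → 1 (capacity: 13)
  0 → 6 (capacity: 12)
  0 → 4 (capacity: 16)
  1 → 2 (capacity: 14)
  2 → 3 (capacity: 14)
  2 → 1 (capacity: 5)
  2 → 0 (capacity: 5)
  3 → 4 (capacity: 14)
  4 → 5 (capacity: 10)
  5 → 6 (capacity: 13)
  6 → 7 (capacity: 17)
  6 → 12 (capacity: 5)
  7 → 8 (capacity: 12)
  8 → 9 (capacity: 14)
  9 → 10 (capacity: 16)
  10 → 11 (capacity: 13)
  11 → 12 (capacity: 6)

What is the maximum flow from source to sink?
Maximum flow = 11

Max flow: 11

Flow assignment:
  0 → 1: 5/13
  0 → 6: 1/12
  0 → 4: 10/16
  1 → 2: 5/14
  2 → 0: 5/5
  4 → 5: 10/10
  5 → 6: 10/13
  6 → 7: 6/17
  6 → 12: 5/5
  7 → 8: 6/12
  8 → 9: 6/14
  9 → 10: 6/16
  10 → 11: 6/13
  11 → 12: 6/6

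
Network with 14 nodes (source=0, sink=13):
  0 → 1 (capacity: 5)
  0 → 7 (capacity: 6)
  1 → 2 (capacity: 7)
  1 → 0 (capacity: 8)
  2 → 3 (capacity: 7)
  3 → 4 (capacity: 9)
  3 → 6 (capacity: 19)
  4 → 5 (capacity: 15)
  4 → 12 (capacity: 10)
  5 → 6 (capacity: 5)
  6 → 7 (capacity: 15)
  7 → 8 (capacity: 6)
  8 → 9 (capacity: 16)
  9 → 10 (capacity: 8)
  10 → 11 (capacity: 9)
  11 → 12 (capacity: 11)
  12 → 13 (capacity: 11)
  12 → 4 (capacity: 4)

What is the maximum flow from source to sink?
Maximum flow = 11

Max flow: 11

Flow assignment:
  0 → 1: 5/5
  0 → 7: 6/6
  1 → 2: 5/7
  2 → 3: 5/7
  3 → 4: 5/9
  4 → 12: 5/10
  7 → 8: 6/6
  8 → 9: 6/16
  9 → 10: 6/8
  10 → 11: 6/9
  11 → 12: 6/11
  12 → 13: 11/11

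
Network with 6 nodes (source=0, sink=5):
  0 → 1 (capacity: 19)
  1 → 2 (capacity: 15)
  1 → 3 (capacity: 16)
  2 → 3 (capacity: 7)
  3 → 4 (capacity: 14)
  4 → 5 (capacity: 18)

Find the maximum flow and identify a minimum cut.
Max flow = 14, Min cut edges: (3,4)

Maximum flow: 14
Minimum cut: (3,4)
Partition: S = [0, 1, 2, 3], T = [4, 5]

Max-flow min-cut theorem verified: both equal 14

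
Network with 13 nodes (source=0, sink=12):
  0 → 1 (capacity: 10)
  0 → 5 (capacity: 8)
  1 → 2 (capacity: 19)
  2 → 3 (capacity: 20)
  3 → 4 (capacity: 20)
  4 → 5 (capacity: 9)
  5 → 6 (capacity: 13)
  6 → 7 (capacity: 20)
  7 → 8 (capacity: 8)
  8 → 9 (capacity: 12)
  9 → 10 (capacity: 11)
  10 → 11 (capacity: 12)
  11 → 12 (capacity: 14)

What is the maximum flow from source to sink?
Maximum flow = 8

Max flow: 8

Flow assignment:
  0 → 1: 8/10
  1 → 2: 8/19
  2 → 3: 8/20
  3 → 4: 8/20
  4 → 5: 8/9
  5 → 6: 8/13
  6 → 7: 8/20
  7 → 8: 8/8
  8 → 9: 8/12
  9 → 10: 8/11
  10 → 11: 8/12
  11 → 12: 8/14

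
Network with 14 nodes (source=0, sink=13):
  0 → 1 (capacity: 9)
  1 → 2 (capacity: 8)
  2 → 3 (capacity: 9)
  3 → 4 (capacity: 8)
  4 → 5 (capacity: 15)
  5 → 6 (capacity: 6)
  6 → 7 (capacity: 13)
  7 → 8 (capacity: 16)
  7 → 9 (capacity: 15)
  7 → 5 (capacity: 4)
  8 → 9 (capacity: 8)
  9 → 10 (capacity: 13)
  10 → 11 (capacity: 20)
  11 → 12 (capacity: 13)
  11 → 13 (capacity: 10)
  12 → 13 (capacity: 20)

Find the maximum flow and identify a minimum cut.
Max flow = 6, Min cut edges: (5,6)

Maximum flow: 6
Minimum cut: (5,6)
Partition: S = [0, 1, 2, 3, 4, 5], T = [6, 7, 8, 9, 10, 11, 12, 13]

Max-flow min-cut theorem verified: both equal 6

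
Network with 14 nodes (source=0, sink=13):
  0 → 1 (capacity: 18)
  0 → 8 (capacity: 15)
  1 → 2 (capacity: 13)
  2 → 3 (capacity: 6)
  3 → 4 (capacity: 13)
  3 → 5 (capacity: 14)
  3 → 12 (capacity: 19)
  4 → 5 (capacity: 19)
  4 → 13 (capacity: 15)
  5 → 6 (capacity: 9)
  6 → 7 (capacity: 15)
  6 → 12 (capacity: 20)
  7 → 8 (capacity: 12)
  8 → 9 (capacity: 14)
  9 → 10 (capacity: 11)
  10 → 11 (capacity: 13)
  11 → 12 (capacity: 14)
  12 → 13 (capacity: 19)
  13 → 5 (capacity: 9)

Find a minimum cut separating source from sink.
Min cut value = 17, edges: (2,3), (9,10)

Min cut value: 17
Partition: S = [0, 1, 2, 7, 8, 9], T = [3, 4, 5, 6, 10, 11, 12, 13]
Cut edges: (2,3), (9,10)

By max-flow min-cut theorem, max flow = min cut = 17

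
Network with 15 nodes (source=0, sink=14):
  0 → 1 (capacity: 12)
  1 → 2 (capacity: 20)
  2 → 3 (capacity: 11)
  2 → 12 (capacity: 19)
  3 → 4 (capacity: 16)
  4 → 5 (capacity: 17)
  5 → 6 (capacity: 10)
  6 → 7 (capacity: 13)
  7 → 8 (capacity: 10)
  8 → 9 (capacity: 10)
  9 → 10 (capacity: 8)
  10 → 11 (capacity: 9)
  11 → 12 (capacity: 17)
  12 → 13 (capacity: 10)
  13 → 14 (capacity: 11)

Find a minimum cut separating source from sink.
Min cut value = 10, edges: (12,13)

Min cut value: 10
Partition: S = [0, 1, 2, 3, 4, 5, 6, 7, 8, 9, 10, 11, 12], T = [13, 14]
Cut edges: (12,13)

By max-flow min-cut theorem, max flow = min cut = 10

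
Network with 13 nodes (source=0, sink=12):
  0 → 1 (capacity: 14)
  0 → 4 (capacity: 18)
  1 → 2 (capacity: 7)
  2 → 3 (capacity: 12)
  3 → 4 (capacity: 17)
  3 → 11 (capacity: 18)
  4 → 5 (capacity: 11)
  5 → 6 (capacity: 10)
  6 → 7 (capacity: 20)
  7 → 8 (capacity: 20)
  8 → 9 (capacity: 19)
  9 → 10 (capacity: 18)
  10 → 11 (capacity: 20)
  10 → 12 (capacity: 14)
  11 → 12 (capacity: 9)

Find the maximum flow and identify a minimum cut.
Max flow = 17, Min cut edges: (1,2), (5,6)

Maximum flow: 17
Minimum cut: (1,2), (5,6)
Partition: S = [0, 1, 4, 5], T = [2, 3, 6, 7, 8, 9, 10, 11, 12]

Max-flow min-cut theorem verified: both equal 17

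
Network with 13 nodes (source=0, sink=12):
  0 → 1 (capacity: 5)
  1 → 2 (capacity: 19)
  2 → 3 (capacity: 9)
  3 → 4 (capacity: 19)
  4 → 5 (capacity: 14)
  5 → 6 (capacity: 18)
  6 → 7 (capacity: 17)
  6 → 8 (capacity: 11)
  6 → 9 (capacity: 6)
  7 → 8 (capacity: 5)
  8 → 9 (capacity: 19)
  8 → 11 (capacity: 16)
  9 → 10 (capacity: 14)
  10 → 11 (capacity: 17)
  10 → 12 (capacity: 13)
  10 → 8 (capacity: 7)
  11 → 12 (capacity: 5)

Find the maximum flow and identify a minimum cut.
Max flow = 5, Min cut edges: (0,1)

Maximum flow: 5
Minimum cut: (0,1)
Partition: S = [0], T = [1, 2, 3, 4, 5, 6, 7, 8, 9, 10, 11, 12]

Max-flow min-cut theorem verified: both equal 5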